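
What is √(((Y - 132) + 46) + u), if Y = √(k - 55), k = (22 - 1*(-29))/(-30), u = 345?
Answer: √(25900 + 90*I*√70)/10 ≈ 16.095 + 0.23392*I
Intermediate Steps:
k = -17/10 (k = (22 + 29)*(-1/30) = 51*(-1/30) = -17/10 ≈ -1.7000)
Y = 9*I*√70/10 (Y = √(-17/10 - 55) = √(-567/10) = 9*I*√70/10 ≈ 7.5299*I)
√(((Y - 132) + 46) + u) = √(((9*I*√70/10 - 132) + 46) + 345) = √(((-132 + 9*I*√70/10) + 46) + 345) = √((-86 + 9*I*√70/10) + 345) = √(259 + 9*I*√70/10)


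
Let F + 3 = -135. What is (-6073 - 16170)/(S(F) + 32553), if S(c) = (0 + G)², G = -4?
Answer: -22243/32569 ≈ -0.68295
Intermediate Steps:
F = -138 (F = -3 - 135 = -138)
S(c) = 16 (S(c) = (0 - 4)² = (-4)² = 16)
(-6073 - 16170)/(S(F) + 32553) = (-6073 - 16170)/(16 + 32553) = -22243/32569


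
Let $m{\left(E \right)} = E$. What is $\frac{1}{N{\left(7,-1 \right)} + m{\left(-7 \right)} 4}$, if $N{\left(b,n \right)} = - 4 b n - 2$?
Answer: $- \frac{1}{2} \approx -0.5$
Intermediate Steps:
$N{\left(b,n \right)} = -2 - 4 b n$ ($N{\left(b,n \right)} = - 4 b n - 2 = -2 - 4 b n$)
$\frac{1}{N{\left(7,-1 \right)} + m{\left(-7 \right)} 4} = \frac{1}{\left(-2 - 28 \left(-1\right)\right) - 28} = \frac{1}{\left(-2 + 28\right) - 28} = \frac{1}{26 - 28} = \frac{1}{-2} = - \frac{1}{2}$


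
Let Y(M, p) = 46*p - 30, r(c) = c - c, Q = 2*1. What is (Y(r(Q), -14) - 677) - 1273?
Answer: -2624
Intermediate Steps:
Q = 2
r(c) = 0
Y(M, p) = -30 + 46*p
(Y(r(Q), -14) - 677) - 1273 = ((-30 + 46*(-14)) - 677) - 1273 = ((-30 - 644) - 677) - 1273 = (-674 - 677) - 1273 = -1351 - 1273 = -2624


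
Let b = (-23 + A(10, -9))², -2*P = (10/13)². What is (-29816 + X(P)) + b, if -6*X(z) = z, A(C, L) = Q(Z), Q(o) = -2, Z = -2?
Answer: -14799812/507 ≈ -29191.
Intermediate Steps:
A(C, L) = -2
P = -50/169 (P = -(10/13)²/2 = -½*100/169 = -50/169 ≈ -0.29586)
X(z) = -z/6
b = 625 (b = (-23 - 2)² = (-25)² = 625)
(-29816 + X(P)) + b = (-29816 - ⅙*(-50/169)) + 625 = (-29816 + 25/507) + 625 = -15116687/507 + 625 = -14799812/507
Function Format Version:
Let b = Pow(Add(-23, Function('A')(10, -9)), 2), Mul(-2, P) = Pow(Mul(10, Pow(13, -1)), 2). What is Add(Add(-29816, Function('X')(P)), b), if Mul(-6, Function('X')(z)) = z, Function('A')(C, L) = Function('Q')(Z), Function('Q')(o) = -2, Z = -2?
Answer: Rational(-14799812, 507) ≈ -29191.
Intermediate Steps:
Function('A')(C, L) = -2
P = Rational(-50, 169) (P = Mul(Rational(-1, 2), Pow(Mul(10, Pow(13, -1)), 2)) = Mul(Rational(-1, 2), Pow(Mul(10, Rational(1, 13)), 2)) = Mul(Rational(-1, 2), Pow(Rational(10, 13), 2)) = Mul(Rational(-1, 2), Rational(100, 169)) = Rational(-50, 169) ≈ -0.29586)
Function('X')(z) = Mul(Rational(-1, 6), z)
b = 625 (b = Pow(Add(-23, -2), 2) = Pow(-25, 2) = 625)
Add(Add(-29816, Function('X')(P)), b) = Add(Add(-29816, Mul(Rational(-1, 6), Rational(-50, 169))), 625) = Add(Add(-29816, Rational(25, 507)), 625) = Add(Rational(-15116687, 507), 625) = Rational(-14799812, 507)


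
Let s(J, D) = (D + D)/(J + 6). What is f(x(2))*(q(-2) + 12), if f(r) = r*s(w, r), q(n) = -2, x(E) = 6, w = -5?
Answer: 720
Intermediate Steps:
s(J, D) = 2*D/(6 + J) (s(J, D) = (2*D)/(6 + J) = 2*D/(6 + J))
f(r) = 2*r**2 (f(r) = r*(2*r/(6 - 5)) = r*(2*r/1) = r*(2*r*1) = r*(2*r) = 2*r**2)
f(x(2))*(q(-2) + 12) = (2*6**2)*(-2 + 12) = (2*36)*10 = 72*10 = 720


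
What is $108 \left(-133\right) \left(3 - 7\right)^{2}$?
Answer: $-229824$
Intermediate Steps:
$108 \left(-133\right) \left(3 - 7\right)^{2} = - 14364 \left(-4\right)^{2} = \left(-14364\right) 16 = -229824$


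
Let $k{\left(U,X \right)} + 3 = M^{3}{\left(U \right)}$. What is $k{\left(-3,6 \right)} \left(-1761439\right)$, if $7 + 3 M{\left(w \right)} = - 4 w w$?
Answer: $\frac{140189407132}{27} \approx 5.1922 \cdot 10^{9}$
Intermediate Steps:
$M{\left(w \right)} = - \frac{7}{3} - \frac{4 w^{2}}{3}$ ($M{\left(w \right)} = - \frac{7}{3} + \frac{- 4 w w}{3} = - \frac{7}{3} + \frac{\left(-4\right) w^{2}}{3} = - \frac{7}{3} - \frac{4 w^{2}}{3}$)
$k{\left(U,X \right)} = -3 + \left(- \frac{7}{3} - \frac{4 U^{2}}{3}\right)^{3}$
$k{\left(-3,6 \right)} \left(-1761439\right) = \left(-3 - \frac{\left(7 + 4 \left(-3\right)^{2}\right)^{3}}{27}\right) \left(-1761439\right) = \left(-3 - \frac{\left(7 + 4 \cdot 9\right)^{3}}{27}\right) \left(-1761439\right) = \left(-3 - \frac{\left(7 + 36\right)^{3}}{27}\right) \left(-1761439\right) = \left(-3 - \frac{43^{3}}{27}\right) \left(-1761439\right) = \left(-3 - \frac{79507}{27}\right) \left(-1761439\right) = \left(- \frac{79588}{27}\right) \left(-1761439\right) = \frac{140189407132}{27}$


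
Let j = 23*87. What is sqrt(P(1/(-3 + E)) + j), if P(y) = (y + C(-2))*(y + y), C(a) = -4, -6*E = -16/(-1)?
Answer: sqrt(578715)/17 ≈ 44.749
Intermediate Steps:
E = -8/3 (E = -(-8)/(3*(-1)) = -(-8)*(-1)/3 = -1/6*16 = -8/3 ≈ -2.6667)
j = 2001
P(y) = 2*y*(-4 + y) (P(y) = (y - 4)*(y + y) = (-4 + y)*(2*y) = 2*y*(-4 + y))
sqrt(P(1/(-3 + E)) + j) = sqrt(2*(-4 + 1/(-3 - 8/3))/(-3 - 8/3) + 2001) = sqrt(2*(-4 + 1/(-17/3))/(-17/3) + 2001) = sqrt(2*(-3/17)*(-4 - 3/17) + 2001) = sqrt(2*(-3/17)*(-71/17) + 2001) = sqrt(426/289 + 2001) = sqrt(578715/289) = sqrt(578715)/17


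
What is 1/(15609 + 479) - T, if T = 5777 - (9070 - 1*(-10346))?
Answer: 219424233/16088 ≈ 13639.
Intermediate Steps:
T = -13639 (T = 5777 - (9070 + 10346) = 5777 - 1*19416 = 5777 - 19416 = -13639)
1/(15609 + 479) - T = 1/(15609 + 479) - 1*(-13639) = 1/16088 + 13639 = 219424233/16088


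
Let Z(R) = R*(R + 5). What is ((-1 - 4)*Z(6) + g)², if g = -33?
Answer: 131769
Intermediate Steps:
Z(R) = R*(5 + R)
((-1 - 4)*Z(6) + g)² = ((-1 - 4)*(6*(5 + 6)) - 33)² = (-30*11 - 33)² = (-5*66 - 33)² = (-330 - 33)² = (-363)² = 131769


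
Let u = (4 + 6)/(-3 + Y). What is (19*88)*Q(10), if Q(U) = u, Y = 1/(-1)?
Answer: -4180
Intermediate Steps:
Y = -1
u = -5/2 (u = (4 + 6)/(-3 - 1) = 10/(-4) = 10*(-1/4) = -5/2 ≈ -2.5000)
Q(U) = -5/2
(19*88)*Q(10) = (19*88)*(-5/2) = 1672*(-5/2) = -4180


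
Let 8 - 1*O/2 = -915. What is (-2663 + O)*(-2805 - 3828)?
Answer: 5419161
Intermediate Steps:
O = 1846 (O = 16 - 2*(-915) = 16 + 1830 = 1846)
(-2663 + O)*(-2805 - 3828) = (-2663 + 1846)*(-2805 - 3828) = -817*(-6633) = 5419161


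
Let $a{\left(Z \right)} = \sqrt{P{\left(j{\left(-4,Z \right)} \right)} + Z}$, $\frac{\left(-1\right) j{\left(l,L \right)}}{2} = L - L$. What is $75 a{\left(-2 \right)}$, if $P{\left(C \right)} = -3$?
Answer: $75 i \sqrt{5} \approx 167.71 i$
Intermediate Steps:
$j{\left(l,L \right)} = 0$ ($j{\left(l,L \right)} = - 2 \left(L - L\right) = \left(-2\right) 0 = 0$)
$a{\left(Z \right)} = \sqrt{-3 + Z}$
$75 a{\left(-2 \right)} = 75 \sqrt{-3 - 2} = 75 \sqrt{-5} = 75 i \sqrt{5}$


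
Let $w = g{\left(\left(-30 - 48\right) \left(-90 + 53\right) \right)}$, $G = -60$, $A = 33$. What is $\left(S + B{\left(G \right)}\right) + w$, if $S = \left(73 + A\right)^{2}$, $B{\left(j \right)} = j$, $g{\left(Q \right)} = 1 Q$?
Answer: $14062$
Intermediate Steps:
$g{\left(Q \right)} = Q$
$w = 2886$ ($w = \left(-30 - 48\right) \left(-90 + 53\right) = \left(-78\right) \left(-37\right) = 2886$)
$S = 11236$ ($S = \left(73 + 33\right)^{2} = 106^{2} = 11236$)
$\left(S + B{\left(G \right)}\right) + w = \left(11236 - 60\right) + 2886 = 11176 + 2886 = 14062$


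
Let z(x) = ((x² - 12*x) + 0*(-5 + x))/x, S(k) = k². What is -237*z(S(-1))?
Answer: 2607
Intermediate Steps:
z(x) = (x² - 12*x)/x (z(x) = ((x² - 12*x) + 0)/x = (x² - 12*x)/x)
-237*z(S(-1)) = -237*(-12 + (-1)²) = -237*(-12 + 1) = -237*(-11) = 2607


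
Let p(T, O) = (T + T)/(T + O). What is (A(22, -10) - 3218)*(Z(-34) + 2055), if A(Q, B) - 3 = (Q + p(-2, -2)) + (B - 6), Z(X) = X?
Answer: -6483368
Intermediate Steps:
p(T, O) = 2*T/(O + T) (p(T, O) = (2*T)/(O + T) = 2*T/(O + T))
A(Q, B) = -2 + B + Q (A(Q, B) = 3 + ((Q + 2*(-2)/(-2 - 2)) + (B - 6)) = 3 + ((Q + 2*(-2)/(-4)) + (-6 + B)) = 3 + ((Q + 2*(-2)*(-¼)) + (-6 + B)) = 3 + ((Q + 1) + (-6 + B)) = 3 + ((1 + Q) + (-6 + B)) = 3 + (-5 + B + Q) = -2 + B + Q)
(A(22, -10) - 3218)*(Z(-34) + 2055) = ((-2 - 10 + 22) - 3218)*(-34 + 2055) = (10 - 3218)*2021 = -3208*2021 = -6483368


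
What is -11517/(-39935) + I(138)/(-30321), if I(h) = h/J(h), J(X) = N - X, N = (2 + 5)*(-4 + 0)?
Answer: 9662310982/33500712735 ≈ 0.28842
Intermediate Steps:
N = -28 (N = 7*(-4) = -28)
J(X) = -28 - X
I(h) = h/(-28 - h)
-11517/(-39935) + I(138)/(-30321) = -11517/(-39935) - 1*138/(28 + 138)/(-30321) = -11517*(-1/39935) - 1*138/166*(-1/30321) = 11517/39935 - 1*138*1/166*(-1/30321) = 11517/39935 - 69/83*(-1/30321) = 11517/39935 + 23/838881 = 9662310982/33500712735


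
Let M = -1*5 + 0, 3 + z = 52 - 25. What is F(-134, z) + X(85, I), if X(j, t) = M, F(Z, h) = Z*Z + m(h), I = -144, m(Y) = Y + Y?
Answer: 17999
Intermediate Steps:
m(Y) = 2*Y
z = 24 (z = -3 + (52 - 25) = -3 + 27 = 24)
M = -5 (M = -5 + 0 = -5)
F(Z, h) = Z**2 + 2*h (F(Z, h) = Z*Z + 2*h = Z**2 + 2*h)
X(j, t) = -5
F(-134, z) + X(85, I) = ((-134)**2 + 2*24) - 5 = (17956 + 48) - 5 = 18004 - 5 = 17999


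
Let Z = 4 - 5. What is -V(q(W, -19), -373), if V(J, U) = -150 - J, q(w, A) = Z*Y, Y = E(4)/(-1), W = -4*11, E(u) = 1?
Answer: 151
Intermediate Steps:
W = -44
Z = -1
Y = -1 (Y = 1/(-1) = 1*(-1) = -1)
q(w, A) = 1 (q(w, A) = -1*(-1) = 1)
-V(q(W, -19), -373) = -(-150 - 1*1) = -(-150 - 1) = -1*(-151) = 151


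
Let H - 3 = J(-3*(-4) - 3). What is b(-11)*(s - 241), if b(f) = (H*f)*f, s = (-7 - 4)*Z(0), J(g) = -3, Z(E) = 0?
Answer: 0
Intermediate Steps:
H = 0 (H = 3 - 3 = 0)
s = 0 (s = (-7 - 4)*0 = -11*0 = 0)
b(f) = 0 (b(f) = (0*f)*f = 0*f = 0)
b(-11)*(s - 241) = 0*(0 - 241) = 0*(-241) = 0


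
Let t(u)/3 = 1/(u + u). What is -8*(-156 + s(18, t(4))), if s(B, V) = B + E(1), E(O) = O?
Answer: 1096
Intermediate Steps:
t(u) = 3/(2*u) (t(u) = 3/(u + u) = 3/((2*u)) = 3*(1/(2*u)) = 3/(2*u))
s(B, V) = 1 + B (s(B, V) = B + 1 = 1 + B)
-8*(-156 + s(18, t(4))) = -8*(-156 + (1 + 18)) = -8*(-156 + 19) = -8*(-137) = 1096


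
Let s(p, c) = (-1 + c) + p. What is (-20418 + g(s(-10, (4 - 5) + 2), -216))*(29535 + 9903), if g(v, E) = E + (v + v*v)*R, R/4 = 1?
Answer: -799566012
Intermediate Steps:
R = 4 (R = 4*1 = 4)
s(p, c) = -1 + c + p
g(v, E) = E + 4*v + 4*v**2 (g(v, E) = E + (v + v*v)*4 = E + (v + v**2)*4 = E + (4*v + 4*v**2) = E + 4*v + 4*v**2)
(-20418 + g(s(-10, (4 - 5) + 2), -216))*(29535 + 9903) = (-20418 + (-216 + 4*(-1 + ((4 - 5) + 2) - 10) + 4*(-1 + ((4 - 5) + 2) - 10)**2))*(29535 + 9903) = (-20418 + (-216 + 4*(-1 + (-1 + 2) - 10) + 4*(-1 + (-1 + 2) - 10)**2))*39438 = (-20418 + (-216 + 4*(-1 + 1 - 10) + 4*(-1 + 1 - 10)**2))*39438 = (-20418 + (-216 + 4*(-10) + 4*(-10)**2))*39438 = (-20418 + (-216 - 40 + 4*100))*39438 = (-20418 + (-216 - 40 + 400))*39438 = (-20418 + 144)*39438 = -20274*39438 = -799566012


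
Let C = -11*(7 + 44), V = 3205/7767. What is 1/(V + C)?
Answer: -7767/4354082 ≈ -0.0017838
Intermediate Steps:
V = 3205/7767 (V = 3205*(1/7767) = 3205/7767 ≈ 0.41264)
C = -561 (C = -11*51 = -561)
1/(V + C) = 1/(3205/7767 - 561) = 1/(-4354082/7767) = -7767/4354082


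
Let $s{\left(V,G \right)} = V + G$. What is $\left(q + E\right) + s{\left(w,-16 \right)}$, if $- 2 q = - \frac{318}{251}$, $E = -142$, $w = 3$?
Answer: $- \frac{38746}{251} \approx -154.37$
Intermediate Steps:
$s{\left(V,G \right)} = G + V$
$q = \frac{159}{251}$ ($q = - \frac{\left(-318\right) \frac{1}{251}}{2} = \left(- \frac{1}{2}\right) \left(- \frac{318}{251}\right) = \frac{159}{251} \approx 0.63347$)
$\left(q + E\right) + s{\left(w,-16 \right)} = \left(\frac{159}{251} - 142\right) + \left(-16 + 3\right) = - \frac{35483}{251} - 13 = - \frac{38746}{251}$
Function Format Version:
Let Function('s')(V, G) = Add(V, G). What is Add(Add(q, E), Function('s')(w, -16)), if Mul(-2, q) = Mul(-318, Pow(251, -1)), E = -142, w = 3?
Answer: Rational(-38746, 251) ≈ -154.37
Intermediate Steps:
Function('s')(V, G) = Add(G, V)
q = Rational(159, 251) (q = Mul(Rational(-1, 2), Mul(-318, Pow(251, -1))) = Mul(Rational(-1, 2), Mul(-318, Rational(1, 251))) = Mul(Rational(-1, 2), Rational(-318, 251)) = Rational(159, 251) ≈ 0.63347)
Add(Add(q, E), Function('s')(w, -16)) = Add(Add(Rational(159, 251), -142), Add(-16, 3)) = Add(Rational(-35483, 251), -13) = Rational(-38746, 251)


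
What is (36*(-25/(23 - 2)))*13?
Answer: -3900/7 ≈ -557.14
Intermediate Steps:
(36*(-25/(23 - 2)))*13 = (36*(-25/21))*13 = -300/7*13 = -3900/7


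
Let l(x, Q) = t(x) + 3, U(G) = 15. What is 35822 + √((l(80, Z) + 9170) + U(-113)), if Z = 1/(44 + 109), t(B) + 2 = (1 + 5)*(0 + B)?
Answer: 35822 + 3*√1074 ≈ 35920.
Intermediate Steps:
t(B) = -2 + 6*B (t(B) = -2 + (1 + 5)*(0 + B) = -2 + 6*B)
Z = 1/153 ≈ 0.0065359
l(x, Q) = 1 + 6*x (l(x, Q) = (-2 + 6*x) + 3 = 1 + 6*x)
35822 + √((l(80, Z) + 9170) + U(-113)) = 35822 + √(((1 + 6*80) + 9170) + 15) = 35822 + √(((1 + 480) + 9170) + 15) = 35822 + √((481 + 9170) + 15) = 35822 + √(9651 + 15) = 35822 + √9666 = 35822 + 3*√1074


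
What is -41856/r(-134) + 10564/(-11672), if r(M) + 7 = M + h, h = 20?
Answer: 121816247/353078 ≈ 345.01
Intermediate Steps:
r(M) = 13 + M (r(M) = -7 + (M + 20) = -7 + (20 + M) = 13 + M)
-41856/r(-134) + 10564/(-11672) = -41856/(13 - 134) + 10564/(-11672) = -41856/(-121) + 10564*(-1/11672) = -41856*(-1/121) - 2641/2918 = 41856/121 - 2641/2918 = 121816247/353078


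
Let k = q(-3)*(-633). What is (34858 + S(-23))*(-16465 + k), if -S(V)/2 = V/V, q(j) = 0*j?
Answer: -573904040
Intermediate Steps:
q(j) = 0
S(V) = -2 (S(V) = -2*V/V = -2*1 = -2)
k = 0 (k = 0*(-633) = 0)
(34858 + S(-23))*(-16465 + k) = (34858 - 2)*(-16465 + 0) = 34856*(-16465) = -573904040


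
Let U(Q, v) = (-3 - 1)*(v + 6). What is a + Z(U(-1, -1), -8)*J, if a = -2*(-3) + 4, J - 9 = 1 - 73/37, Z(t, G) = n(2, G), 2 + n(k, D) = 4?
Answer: 964/37 ≈ 26.054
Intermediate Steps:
n(k, D) = 2 (n(k, D) = -2 + 4 = 2)
U(Q, v) = -24 - 4*v (U(Q, v) = -4*(6 + v) = -24 - 4*v)
Z(t, G) = 2
J = 297/37 (J = 9 + (1 - 73/37) = 9 - 36/37 = 297/37 ≈ 8.0270)
a = 10 (a = 6 + 4 = 10)
a + Z(U(-1, -1), -8)*J = 10 + 2*(297/37) = 10 + 594/37 = 964/37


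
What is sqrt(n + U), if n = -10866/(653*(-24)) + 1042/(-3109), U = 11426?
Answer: sqrt(188380364006029631)/4060354 ≈ 106.89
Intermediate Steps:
n = 2908695/8120708 (n = -10866/(-15672) + 1042*(-1/3109) = -10866*(-1/15672) - 1042/3109 = 1811/2612 - 1042/3109 = 2908695/8120708 ≈ 0.35818)
sqrt(n + U) = sqrt(2908695/8120708 + 11426) = sqrt(92790118303/8120708) = sqrt(188380364006029631)/4060354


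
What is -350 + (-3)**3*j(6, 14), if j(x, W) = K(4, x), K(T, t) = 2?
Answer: -404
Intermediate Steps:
j(x, W) = 2
-350 + (-3)**3*j(6, 14) = -350 + (-3)**3*2 = -350 - 27*2 = -350 - 54 = -404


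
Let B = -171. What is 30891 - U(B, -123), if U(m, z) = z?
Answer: 31014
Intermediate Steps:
30891 - U(B, -123) = 30891 - 1*(-123) = 30891 + 123 = 31014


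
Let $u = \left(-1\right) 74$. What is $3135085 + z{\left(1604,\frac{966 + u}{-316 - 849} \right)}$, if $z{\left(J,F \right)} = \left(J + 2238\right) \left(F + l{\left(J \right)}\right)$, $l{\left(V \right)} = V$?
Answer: $\frac{10828338681}{1165} \approx 9.2947 \cdot 10^{6}$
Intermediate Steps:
$u = -74$
$z{\left(J,F \right)} = \left(2238 + J\right) \left(F + J\right)$ ($z{\left(J,F \right)} = \left(J + 2238\right) \left(F + J\right) = \left(2238 + J\right) \left(F + J\right)$)
$3135085 + z{\left(1604,\frac{966 + u}{-316 - 849} \right)} = 3135085 + \left(1604^{2} + 2238 \frac{966 - 74}{-316 - 849} + 2238 \cdot 1604 + \frac{966 - 74}{-316 - 849} \cdot 1604\right) = 3135085 + \left(2572816 + 2238 \frac{892}{-1165} + 3589752 + \frac{892}{-1165} \cdot 1604\right) = 3135085 + \left(2572816 + 2238 \cdot 892 \left(- \frac{1}{1165}\right) + 3589752 + 892 \left(- \frac{1}{1165}\right) 1604\right) = 3135085 + \left(2572816 + 2238 \left(- \frac{892}{1165}\right) + 3589752 - \frac{1430768}{1165}\right) = 3135085 + \left(2572816 - \frac{1996296}{1165} + 3589752 - \frac{1430768}{1165}\right) = 3135085 + \frac{7175964656}{1165} = \frac{10828338681}{1165}$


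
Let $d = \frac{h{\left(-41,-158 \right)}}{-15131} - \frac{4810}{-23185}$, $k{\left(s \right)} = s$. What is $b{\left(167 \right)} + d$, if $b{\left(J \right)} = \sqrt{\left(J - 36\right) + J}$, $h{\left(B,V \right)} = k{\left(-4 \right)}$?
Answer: $\frac{14574570}{70162447} + \sqrt{298} \approx 17.47$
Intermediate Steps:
$h{\left(B,V \right)} = -4$
$b{\left(J \right)} = \sqrt{-36 + 2 J}$ ($b{\left(J \right)} = \sqrt{\left(-36 + J\right) + J} = \sqrt{-36 + 2 J}$)
$d = \frac{14574570}{70162447}$ ($d = - \frac{4}{-15131} - \frac{4810}{-23185} = \left(-4\right) \left(- \frac{1}{15131}\right) - - \frac{962}{4637} = \frac{4}{15131} + \frac{962}{4637} = \frac{14574570}{70162447} \approx 0.20773$)
$b{\left(167 \right)} + d = \sqrt{-36 + 2 \cdot 167} + \frac{14574570}{70162447} = \sqrt{-36 + 334} + \frac{14574570}{70162447} = \sqrt{298} + \frac{14574570}{70162447} = \frac{14574570}{70162447} + \sqrt{298}$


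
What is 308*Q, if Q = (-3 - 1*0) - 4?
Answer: -2156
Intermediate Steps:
Q = -7 (Q = (-3 + 0) - 4 = -3 - 4 = -7)
308*Q = 308*(-7) = -2156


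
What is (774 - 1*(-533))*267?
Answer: 348969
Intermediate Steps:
(774 - 1*(-533))*267 = (774 + 533)*267 = 1307*267 = 348969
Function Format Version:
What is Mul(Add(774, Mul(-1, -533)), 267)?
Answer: 348969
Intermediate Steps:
Mul(Add(774, Mul(-1, -533)), 267) = Mul(Add(774, 533), 267) = Mul(1307, 267) = 348969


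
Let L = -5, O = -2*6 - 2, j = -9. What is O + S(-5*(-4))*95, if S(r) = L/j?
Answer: 349/9 ≈ 38.778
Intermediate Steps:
O = -14 (O = -12 - 2 = -14)
S(r) = 5/9 (S(r) = -5/(-9) = -5*(-1/9) = 5/9)
O + S(-5*(-4))*95 = -14 + (5/9)*95 = -14 + 475/9 = 349/9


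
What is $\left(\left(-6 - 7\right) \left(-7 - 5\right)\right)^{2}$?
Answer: $24336$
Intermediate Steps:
$\left(\left(-6 - 7\right) \left(-7 - 5\right)\right)^{2} = \left(\left(-6 - 7\right) \left(-12\right)\right)^{2} = \left(\left(-13\right) \left(-12\right)\right)^{2} = 156^{2} = 24336$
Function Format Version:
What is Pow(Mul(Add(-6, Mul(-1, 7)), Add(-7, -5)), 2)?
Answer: 24336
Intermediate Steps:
Pow(Mul(Add(-6, Mul(-1, 7)), Add(-7, -5)), 2) = Pow(Mul(Add(-6, -7), -12), 2) = Pow(Mul(-13, -12), 2) = Pow(156, 2) = 24336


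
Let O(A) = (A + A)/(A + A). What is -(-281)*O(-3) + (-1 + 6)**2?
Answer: 306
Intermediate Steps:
O(A) = 1 (O(A) = (2*A)/((2*A)) = (2*A)*(1/(2*A)) = 1)
-(-281)*O(-3) + (-1 + 6)**2 = -(-281) + (-1 + 6)**2 = -281*(-1) + 5**2 = 281 + 25 = 306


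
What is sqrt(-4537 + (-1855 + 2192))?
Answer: 10*I*sqrt(42) ≈ 64.807*I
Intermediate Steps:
sqrt(-4537 + (-1855 + 2192)) = sqrt(-4537 + 337) = sqrt(-4200) = 10*I*sqrt(42)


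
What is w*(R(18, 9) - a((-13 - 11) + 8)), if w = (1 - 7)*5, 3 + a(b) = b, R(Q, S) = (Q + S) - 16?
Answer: -900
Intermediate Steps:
R(Q, S) = -16 + Q + S
a(b) = -3 + b
w = -30 (w = -6*5 = -30)
w*(R(18, 9) - a((-13 - 11) + 8)) = -30*((-16 + 18 + 9) - (-3 + ((-13 - 11) + 8))) = -30*(11 - (-3 + (-24 + 8))) = -30*(11 - (-3 - 16)) = -30*(11 - 1*(-19)) = -30*(11 + 19) = -30*30 = -900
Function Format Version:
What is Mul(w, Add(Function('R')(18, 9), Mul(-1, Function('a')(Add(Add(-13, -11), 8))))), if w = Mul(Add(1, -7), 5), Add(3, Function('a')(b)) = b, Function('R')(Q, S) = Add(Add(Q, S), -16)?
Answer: -900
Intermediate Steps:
Function('R')(Q, S) = Add(-16, Q, S)
Function('a')(b) = Add(-3, b)
w = -30 (w = Mul(-6, 5) = -30)
Mul(w, Add(Function('R')(18, 9), Mul(-1, Function('a')(Add(Add(-13, -11), 8))))) = Mul(-30, Add(Add(-16, 18, 9), Mul(-1, Add(-3, Add(Add(-13, -11), 8))))) = Mul(-30, Add(11, Mul(-1, Add(-3, Add(-24, 8))))) = Mul(-30, Add(11, Mul(-1, Add(-3, -16)))) = Mul(-30, Add(11, Mul(-1, -19))) = Mul(-30, Add(11, 19)) = Mul(-30, 30) = -900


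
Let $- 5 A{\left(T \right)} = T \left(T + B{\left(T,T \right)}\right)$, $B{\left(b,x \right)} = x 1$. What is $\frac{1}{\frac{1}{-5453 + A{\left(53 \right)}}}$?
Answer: $- \frac{32883}{5} \approx -6576.6$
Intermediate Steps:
$B{\left(b,x \right)} = x$
$A{\left(T \right)} = - \frac{2 T^{2}}{5}$ ($A{\left(T \right)} = - \frac{T \left(T + T\right)}{5} = - \frac{T 2 T}{5} = - \frac{2 T^{2}}{5}$)
$\frac{1}{\frac{1}{-5453 + A{\left(53 \right)}}} = \frac{1}{\frac{1}{-5453 - \frac{2 \cdot 53^{2}}{5}}} = \frac{1}{\frac{1}{-5453 - \frac{5618}{5}}} = \frac{1}{\frac{1}{- \frac{32883}{5}}} = \frac{1}{- \frac{5}{32883}} = - \frac{32883}{5}$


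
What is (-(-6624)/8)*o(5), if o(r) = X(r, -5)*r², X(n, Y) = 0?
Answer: 0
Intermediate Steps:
o(r) = 0 (o(r) = 0*r² = 0)
(-(-6624)/8)*o(5) = -(-6624)/8*0 = -92*(-9)*0 = 828*0 = 0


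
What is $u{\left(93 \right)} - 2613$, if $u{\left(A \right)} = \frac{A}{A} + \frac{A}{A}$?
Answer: $-2611$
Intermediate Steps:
$u{\left(A \right)} = 2$ ($u{\left(A \right)} = 1 + 1 = 2$)
$u{\left(93 \right)} - 2613 = 2 - 2613 = -2611$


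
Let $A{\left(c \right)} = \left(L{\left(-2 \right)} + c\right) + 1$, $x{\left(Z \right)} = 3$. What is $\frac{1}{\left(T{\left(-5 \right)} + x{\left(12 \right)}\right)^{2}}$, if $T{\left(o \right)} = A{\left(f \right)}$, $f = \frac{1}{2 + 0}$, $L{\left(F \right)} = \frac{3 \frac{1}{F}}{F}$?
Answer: $\frac{16}{441} \approx 0.036281$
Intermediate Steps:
$L{\left(F \right)} = \frac{3}{F^{2}}$
$f = \frac{1}{2} \approx 0.5$
$A{\left(c \right)} = \frac{7}{4} + c$ ($A{\left(c \right)} = \left(\frac{3}{4} + c\right) + 1 = \frac{7}{4} + c$)
$T{\left(o \right)} = \frac{9}{4}$ ($T{\left(o \right)} = \frac{7}{4} + \frac{1}{2} = \frac{9}{4}$)
$\frac{1}{\left(T{\left(-5 \right)} + x{\left(12 \right)}\right)^{2}} = \frac{1}{\left(\frac{9}{4} + 3\right)^{2}} = \frac{1}{\left(\frac{21}{4}\right)^{2}} = \frac{1}{\frac{441}{16}} = \frac{16}{441}$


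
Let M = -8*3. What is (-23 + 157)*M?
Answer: -3216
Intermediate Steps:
M = -24
(-23 + 157)*M = (-23 + 157)*(-24) = 134*(-24) = -3216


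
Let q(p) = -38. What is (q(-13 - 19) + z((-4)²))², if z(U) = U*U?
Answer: 47524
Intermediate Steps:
z(U) = U²
(q(-13 - 19) + z((-4)²))² = (-38 + ((-4)²)²)² = (-38 + 16²)² = (-38 + 256)² = 218² = 47524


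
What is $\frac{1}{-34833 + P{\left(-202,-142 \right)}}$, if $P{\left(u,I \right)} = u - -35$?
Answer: $- \frac{1}{35000} \approx -2.8571 \cdot 10^{-5}$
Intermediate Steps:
$P{\left(u,I \right)} = 35 + u$ ($P{\left(u,I \right)} = u + 35 = 35 + u$)
$\frac{1}{-34833 + P{\left(-202,-142 \right)}} = \frac{1}{-34833 + \left(35 - 202\right)} = \frac{1}{-34833 - 167} = \frac{1}{-35000} = - \frac{1}{35000}$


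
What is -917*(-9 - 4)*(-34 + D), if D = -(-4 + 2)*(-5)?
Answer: -524524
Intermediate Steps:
D = -10 (D = -(-2)*(-5) = -1*10 = -10)
-917*(-9 - 4)*(-34 + D) = -917*(-9 - 4)*(-34 - 10) = -(-11921)*(-44) = -917*572 = -524524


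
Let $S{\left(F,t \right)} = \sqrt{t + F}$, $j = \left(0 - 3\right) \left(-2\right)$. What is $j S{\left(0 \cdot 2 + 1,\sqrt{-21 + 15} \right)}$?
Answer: $6 \sqrt{1 + i \sqrt{6}} \approx 8.1008 + 5.4427 i$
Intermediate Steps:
$j = 6$ ($j = \left(-3\right) \left(-2\right) = 6$)
$S{\left(F,t \right)} = \sqrt{F + t}$
$j S{\left(0 \cdot 2 + 1,\sqrt{-21 + 15} \right)} = 6 \sqrt{\left(0 \cdot 2 + 1\right) + \sqrt{-21 + 15}} = 6 \sqrt{\left(0 + 1\right) + \sqrt{-6}} = 6 \sqrt{1 + i \sqrt{6}}$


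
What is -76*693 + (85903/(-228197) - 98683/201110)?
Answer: -185932034512957/3530207590 ≈ -52669.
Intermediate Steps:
-76*693 + (85903/(-228197) - 98683/201110) = -52668 + (85903*(-1/228197) - 98683*1/201110) = -52668 + (-85903/228197 - 7591/15470) = -52668 - 3061162837/3530207590 = -185932034512957/3530207590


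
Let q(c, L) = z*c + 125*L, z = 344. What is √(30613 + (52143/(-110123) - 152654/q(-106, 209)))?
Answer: √4794451661204922162/12511667 ≈ 175.01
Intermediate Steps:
q(c, L) = 125*L + 344*c (q(c, L) = 344*c + 125*L = 125*L + 344*c)
√(30613 + (52143/(-110123) - 152654/q(-106, 209))) = √(30613 + (52143/(-110123) - 152654/(125*209 + 344*(-106)))) = √(30613 + (52143*(-1/110123) - 152654/(26125 - 36464))) = √(30613 + (-4011/8471 - 152654/(-10339))) = √(30613 + (-4011/8471 - 152654*(-1/10339))) = √(30613 + (-4011/8471 + 152654/10339)) = √(30613 + 1251662305/87581669) = √(2682389295402/87581669) = √4794451661204922162/12511667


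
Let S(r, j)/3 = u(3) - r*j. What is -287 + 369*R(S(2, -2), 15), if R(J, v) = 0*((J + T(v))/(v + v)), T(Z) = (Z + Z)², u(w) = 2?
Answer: -287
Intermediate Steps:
T(Z) = 4*Z² (T(Z) = (2*Z)² = 4*Z²)
S(r, j) = 6 - 3*j*r (S(r, j) = 3*(2 - r*j) = 3*(2 - j*r) = 6 - 3*j*r)
R(J, v) = 0 (R(J, v) = 0*((J + 4*v²)/(v + v)) = 0*((J + 4*v²)/((2*v))) = 0*((J + 4*v²)*(1/(2*v))) = 0*((J + 4*v²)/(2*v)) = 0)
-287 + 369*R(S(2, -2), 15) = -287 + 369*0 = -287 + 0 = -287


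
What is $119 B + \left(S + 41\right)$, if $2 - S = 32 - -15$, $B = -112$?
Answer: $-13332$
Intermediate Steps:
$S = -45$ ($S = 2 - \left(32 - -15\right) = 2 - \left(32 + 15\right) = 2 - 47 = -45$)
$119 B + \left(S + 41\right) = 119 \left(-112\right) + \left(-45 + 41\right) = -13328 - 4 = -13332$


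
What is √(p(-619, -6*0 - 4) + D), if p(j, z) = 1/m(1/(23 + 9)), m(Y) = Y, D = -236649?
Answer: I*√236617 ≈ 486.43*I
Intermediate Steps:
p(j, z) = 32 (p(j, z) = 1/(1/(23 + 9)) = 1/(1/32) = 32)
√(p(-619, -6*0 - 4) + D) = √(32 - 236649) = √(-236617) = I*√236617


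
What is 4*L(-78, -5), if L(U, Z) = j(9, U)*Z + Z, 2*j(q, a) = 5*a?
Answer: 3880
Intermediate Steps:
j(q, a) = 5*a/2 (j(q, a) = (5*a)/2 = 5*a/2)
L(U, Z) = Z + 5*U*Z/2 (L(U, Z) = (5*U/2)*Z + Z = 5*U*Z/2 + Z = Z + 5*U*Z/2)
4*L(-78, -5) = 4*((½)*(-5)*(2 + 5*(-78))) = 4*((½)*(-5)*(2 - 390)) = 4*((½)*(-5)*(-388)) = 4*970 = 3880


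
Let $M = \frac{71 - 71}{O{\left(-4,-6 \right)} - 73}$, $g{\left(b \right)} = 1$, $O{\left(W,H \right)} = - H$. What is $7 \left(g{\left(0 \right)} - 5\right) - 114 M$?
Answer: $-28$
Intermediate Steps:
$M = 0$ ($M = \frac{71 - 71}{\left(-1\right) \left(-6\right) - 73} = \frac{0}{6 - 73} = \frac{0}{-67} = 0 \left(- \frac{1}{67}\right) = 0$)
$7 \left(g{\left(0 \right)} - 5\right) - 114 M = 7 \left(1 - 5\right) - 0 = 7 \left(-4\right) + 0 = -28 + 0 = -28$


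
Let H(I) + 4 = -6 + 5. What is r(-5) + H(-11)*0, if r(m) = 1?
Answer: 1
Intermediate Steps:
H(I) = -5 (H(I) = -4 + (-6 + 5) = -4 - 1 = -5)
r(-5) + H(-11)*0 = 1 - 5*0 = 1 + 0 = 1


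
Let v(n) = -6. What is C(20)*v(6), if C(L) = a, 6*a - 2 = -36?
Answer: 34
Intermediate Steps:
a = -17/3 (a = ⅓ + (⅙)*(-36) = ⅓ - 6 = -17/3 ≈ -5.6667)
C(L) = -17/3
C(20)*v(6) = -17/3*(-6) = 34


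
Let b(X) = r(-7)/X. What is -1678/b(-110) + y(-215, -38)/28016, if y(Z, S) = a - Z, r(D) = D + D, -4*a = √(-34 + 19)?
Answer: -2585595135/196112 - I*√15/112064 ≈ -13184.0 - 3.456e-5*I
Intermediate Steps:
a = -I*√15/4 (a = -√(-34 + 19)/4 = -I*√15/4 ≈ -0.96825*I)
r(D) = 2*D
y(Z, S) = -Z - I*√15/4 (y(Z, S) = -I*√15/4 - Z = -Z - I*√15/4)
b(X) = -14/X (b(X) = (2*(-7))/X = -14/X)
-1678/b(-110) + y(-215, -38)/28016 = -1678/((-14/(-110))) + (-1*(-215) - I*√15/4)/28016 = -1678/((-14*(-1/110))) + (215 - I*√15/4)*(1/28016) = -1678/7/55 + (215/28016 - I*√15/112064) = -1678*55/7 + (215/28016 - I*√15/112064) = -92290/7 + (215/28016 - I*√15/112064) = -2585595135/196112 - I*√15/112064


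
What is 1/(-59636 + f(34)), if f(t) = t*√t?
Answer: -877/52300194 - √34/104600388 ≈ -1.6824e-5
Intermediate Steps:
f(t) = t^(3/2)
1/(-59636 + f(34)) = 1/(-59636 + 34^(3/2)) = 1/(-59636 + 34*√34)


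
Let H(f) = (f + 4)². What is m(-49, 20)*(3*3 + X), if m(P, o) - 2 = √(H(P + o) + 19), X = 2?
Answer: 22 + 22*√161 ≈ 301.15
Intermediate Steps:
H(f) = (4 + f)²
m(P, o) = 2 + √(19 + (4 + P + o)²) (m(P, o) = 2 + √((4 + (P + o))² + 19) = 2 + √((4 + P + o)² + 19) = 2 + √(19 + (4 + P + o)²))
m(-49, 20)*(3*3 + X) = (2 + √(19 + (4 - 49 + 20)²))*(3*3 + 2) = (2 + √(19 + (-25)²))*(9 + 2) = (2 + √(19 + 625))*11 = (2 + √644)*11 = (2 + 2*√161)*11 = 22 + 22*√161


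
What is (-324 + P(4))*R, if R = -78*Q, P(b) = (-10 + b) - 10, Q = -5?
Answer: -132600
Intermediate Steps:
P(b) = -20 + b
R = 390 (R = -78*(-5) = 390)
(-324 + P(4))*R = (-324 + (-20 + 4))*390 = (-324 - 16)*390 = -340*390 = -132600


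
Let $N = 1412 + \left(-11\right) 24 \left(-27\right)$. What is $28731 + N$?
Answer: $37271$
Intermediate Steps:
$N = 8540$ ($N = 1412 - -7128 = 1412 + 7128 = 8540$)
$28731 + N = 28731 + 8540 = 37271$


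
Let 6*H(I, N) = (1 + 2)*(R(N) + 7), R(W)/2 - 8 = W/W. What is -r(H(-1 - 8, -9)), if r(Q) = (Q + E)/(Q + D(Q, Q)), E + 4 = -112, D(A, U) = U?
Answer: 207/50 ≈ 4.1400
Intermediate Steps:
E = -116 (E = -4 - 112 = -116)
R(W) = 18 (R(W) = 16 + 2*(W/W) = 16 + 2*1 = 16 + 2 = 18)
H(I, N) = 25/2 (H(I, N) = ((1 + 2)*(18 + 7))/6 = (3*25)/6 = (⅙)*75 = 25/2)
r(Q) = (-116 + Q)/(2*Q) (r(Q) = (Q - 116)/(Q + Q) = (-116 + Q)/((2*Q)) = (-116 + Q)*(1/(2*Q)) = (-116 + Q)/(2*Q))
-r(H(-1 - 8, -9)) = -(-116 + 25/2)/(2*25/2) = -2*(-207)/(2*25*2) = -1*(-207/50) = 207/50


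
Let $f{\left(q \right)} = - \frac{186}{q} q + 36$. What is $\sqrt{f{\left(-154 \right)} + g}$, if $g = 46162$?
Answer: $2 \sqrt{11503} \approx 214.5$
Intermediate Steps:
$f{\left(q \right)} = -150$ ($f{\left(q \right)} = -186 + 36 = -150$)
$\sqrt{f{\left(-154 \right)} + g} = \sqrt{-150 + 46162} = \sqrt{46012} = 2 \sqrt{11503}$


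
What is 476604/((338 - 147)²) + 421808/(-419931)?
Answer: 184752816676/15319502811 ≈ 12.060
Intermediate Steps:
476604/((338 - 147)²) + 421808/(-419931) = 476604/(191²) + 421808*(-1/419931) = 476604/36481 - 421808/419931 = 184752816676/15319502811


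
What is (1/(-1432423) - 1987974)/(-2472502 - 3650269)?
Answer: 167507040059/515905764949 ≈ 0.32469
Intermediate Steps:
(1/(-1432423) - 1987974)/(-2472502 - 3650269) = (-1/1432423 - 1987974)/(-6122771) = -2847619681003/1432423*(-1/6122771) = 167507040059/515905764949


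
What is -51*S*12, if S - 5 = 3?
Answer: -4896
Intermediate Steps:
S = 8 (S = 5 + 3 = 8)
-51*S*12 = -51*8*12 = -17*24*12 = -408*12 = -4896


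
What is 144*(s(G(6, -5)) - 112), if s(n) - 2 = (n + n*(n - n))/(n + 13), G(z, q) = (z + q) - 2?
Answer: -15852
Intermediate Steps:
G(z, q) = -2 + q + z (G(z, q) = (q + z) - 2 = -2 + q + z)
s(n) = 2 + n/(13 + n) (s(n) = 2 + (n + n*(n - n))/(n + 13) = 2 + (n + n*0)/(13 + n) = 2 + (n + 0)/(13 + n) = 2 + n/(13 + n))
144*(s(G(6, -5)) - 112) = 144*((26 + 3*(-2 - 5 + 6))/(13 + (-2 - 5 + 6)) - 112) = 144*((26 + 3*(-1))/(13 - 1) - 112) = 144*((26 - 3)/12 - 112) = 144*((1/12)*23 - 112) = 144*(23/12 - 112) = 144*(-1321/12) = -15852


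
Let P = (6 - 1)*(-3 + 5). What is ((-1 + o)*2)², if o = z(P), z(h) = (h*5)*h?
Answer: 996004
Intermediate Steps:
P = 10 (P = 5*2 = 10)
z(h) = 5*h² (z(h) = (5*h)*h = 5*h²)
o = 500 (o = 5*10² = 5*100 = 500)
((-1 + o)*2)² = ((-1 + 500)*2)² = (499*2)² = 998² = 996004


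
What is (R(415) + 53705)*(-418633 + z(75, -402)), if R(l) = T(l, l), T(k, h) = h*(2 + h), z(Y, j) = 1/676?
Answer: -16043037967830/169 ≈ -9.4929e+10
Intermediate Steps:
z(Y, j) = 1/676
R(l) = l*(2 + l)
(R(415) + 53705)*(-418633 + z(75, -402)) = (415*(2 + 415) + 53705)*(-418633 + 1/676) = (415*417 + 53705)*(-282995907/676) = (173055 + 53705)*(-282995907/676) = 226760*(-282995907/676) = -16043037967830/169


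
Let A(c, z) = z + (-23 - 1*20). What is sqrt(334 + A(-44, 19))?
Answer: sqrt(310) ≈ 17.607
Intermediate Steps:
A(c, z) = -43 + z (A(c, z) = z + (-23 - 20) = z - 43 = -43 + z)
sqrt(334 + A(-44, 19)) = sqrt(334 + (-43 + 19)) = sqrt(334 - 24) = sqrt(310)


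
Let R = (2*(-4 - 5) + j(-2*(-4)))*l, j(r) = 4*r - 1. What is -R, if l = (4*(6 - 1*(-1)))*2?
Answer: -728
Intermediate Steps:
j(r) = -1 + 4*r
l = 56 (l = (4*(6 + 1))*2 = (4*7)*2 = 28*2 = 56)
R = 728 (R = (2*(-4 - 5) + (-1 + 4*(-2*(-4))))*56 = (2*(-9) + (-1 + 4*8))*56 = (-18 + (-1 + 32))*56 = (-18 + 31)*56 = 13*56 = 728)
-R = -1*728 = -728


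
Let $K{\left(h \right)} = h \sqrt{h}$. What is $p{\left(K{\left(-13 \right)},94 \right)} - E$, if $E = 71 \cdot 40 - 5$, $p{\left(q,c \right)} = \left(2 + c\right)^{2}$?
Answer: $6381$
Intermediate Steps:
$K{\left(h \right)} = h^{\frac{3}{2}}$
$E = 2835$ ($E = 2840 - 5 = 2835$)
$p{\left(K{\left(-13 \right)},94 \right)} - E = \left(2 + 94\right)^{2} - 2835 = 96^{2} - 2835 = 9216 - 2835 = 6381$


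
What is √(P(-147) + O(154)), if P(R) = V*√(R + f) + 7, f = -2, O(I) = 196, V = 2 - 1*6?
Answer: √(203 - 4*I*√149) ≈ 14.349 - 1.7014*I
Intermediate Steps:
V = -4 (V = 2 - 6 = -4)
P(R) = 7 - 4*√(-2 + R) (P(R) = -4*√(R - 2) + 7 = -4*√(-2 + R) + 7 = 7 - 4*√(-2 + R))
√(P(-147) + O(154)) = √((7 - 4*√(-2 - 147)) + 196) = √((7 - 4*I*√149) + 196) = √(203 - 4*I*√149)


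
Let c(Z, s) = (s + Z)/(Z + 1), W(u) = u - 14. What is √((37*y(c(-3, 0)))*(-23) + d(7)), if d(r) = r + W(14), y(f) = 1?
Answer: 2*I*√211 ≈ 29.052*I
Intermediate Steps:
W(u) = -14 + u
c(Z, s) = (Z + s)/(1 + Z)
d(r) = r (d(r) = r + (-14 + 14) = r + 0 = r)
√((37*y(c(-3, 0)))*(-23) + d(7)) = √((37*1)*(-23) + 7) = √(37*(-23) + 7) = √(-851 + 7) = √(-844) = 2*I*√211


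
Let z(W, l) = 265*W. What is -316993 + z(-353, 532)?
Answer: -410538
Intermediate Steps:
-316993 + z(-353, 532) = -316993 + 265*(-353) = -316993 - 93545 = -410538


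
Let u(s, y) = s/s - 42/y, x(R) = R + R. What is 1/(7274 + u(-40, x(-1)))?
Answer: 1/7296 ≈ 0.00013706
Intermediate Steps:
x(R) = 2*R
u(s, y) = 1 - 42/y
1/(7274 + u(-40, x(-1))) = 1/(7274 + (-42 + 2*(-1))/((2*(-1)))) = 1/(7274 + (-42 - 2)/(-2)) = 1/(7274 - ½*(-44)) = 1/(7274 + 22) = 1/7296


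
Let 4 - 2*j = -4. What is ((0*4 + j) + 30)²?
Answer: 1156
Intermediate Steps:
j = 4 (j = 2 - ½*(-4) = 2 + 2 = 4)
((0*4 + j) + 30)² = ((0*4 + 4) + 30)² = ((0 + 4) + 30)² = (4 + 30)² = 34² = 1156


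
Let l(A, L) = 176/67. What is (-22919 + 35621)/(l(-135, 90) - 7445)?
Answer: -283678/166213 ≈ -1.7067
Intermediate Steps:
l(A, L) = 176/67 (l(A, L) = 176*(1/67) = 176/67)
(-22919 + 35621)/(l(-135, 90) - 7445) = (-22919 + 35621)/(176/67 - 7445) = 12702/(-498639/67) = 12702*(-67/498639) = -283678/166213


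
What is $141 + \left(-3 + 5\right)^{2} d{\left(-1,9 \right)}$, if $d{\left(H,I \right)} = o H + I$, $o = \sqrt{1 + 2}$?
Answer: $177 - 4 \sqrt{3} \approx 170.07$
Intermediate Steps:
$o = \sqrt{3} \approx 1.732$
$d{\left(H,I \right)} = I + H \sqrt{3}$ ($d{\left(H,I \right)} = \sqrt{3} H + I = H \sqrt{3} + I = I + H \sqrt{3}$)
$141 + \left(-3 + 5\right)^{2} d{\left(-1,9 \right)} = 141 + \left(-3 + 5\right)^{2} \left(9 - \sqrt{3}\right) = 141 + 2^{2} \left(9 - \sqrt{3}\right) = 141 + 4 \left(9 - \sqrt{3}\right) = 141 + \left(36 - 4 \sqrt{3}\right) = 177 - 4 \sqrt{3}$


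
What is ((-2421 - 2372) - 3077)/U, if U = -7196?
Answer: 3935/3598 ≈ 1.0937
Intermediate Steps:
((-2421 - 2372) - 3077)/U = ((-2421 - 2372) - 3077)/(-7196) = (-4793 - 3077)*(-1/7196) = -7870*(-1/7196) = 3935/3598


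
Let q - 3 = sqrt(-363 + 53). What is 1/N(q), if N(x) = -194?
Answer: -1/194 ≈ -0.0051546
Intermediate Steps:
q = 3 + I*sqrt(310) (q = 3 + sqrt(-363 + 53) = 3 + sqrt(-310) = 3 + I*sqrt(310) ≈ 3.0 + 17.607*I)
1/N(q) = 1/(-194) = -1/194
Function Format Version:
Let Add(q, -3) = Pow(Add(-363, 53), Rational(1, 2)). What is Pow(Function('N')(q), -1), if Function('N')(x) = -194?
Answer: Rational(-1, 194) ≈ -0.0051546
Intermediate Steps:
q = Add(3, Mul(I, Pow(310, Rational(1, 2)))) (q = Add(3, Pow(Add(-363, 53), Rational(1, 2))) = Add(3, Pow(-310, Rational(1, 2))) = Add(3, Mul(I, Pow(310, Rational(1, 2)))) ≈ Add(3.0000, Mul(17.607, I)))
Pow(Function('N')(q), -1) = Pow(-194, -1) = Rational(-1, 194)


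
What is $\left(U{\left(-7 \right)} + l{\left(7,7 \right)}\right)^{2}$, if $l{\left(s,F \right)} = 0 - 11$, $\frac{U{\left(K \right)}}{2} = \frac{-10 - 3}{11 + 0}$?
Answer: $\frac{21609}{121} \approx 178.59$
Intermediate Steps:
$U{\left(K \right)} = - \frac{26}{11}$ ($U{\left(K \right)} = 2 \frac{-10 - 3}{11 + 0} = 2 \left(- \frac{13}{11}\right) = - \frac{26}{11}$)
$l{\left(s,F \right)} = -11$
$\left(U{\left(-7 \right)} + l{\left(7,7 \right)}\right)^{2} = \left(- \frac{26}{11} - 11\right)^{2} = \left(- \frac{147}{11}\right)^{2} = \frac{21609}{121}$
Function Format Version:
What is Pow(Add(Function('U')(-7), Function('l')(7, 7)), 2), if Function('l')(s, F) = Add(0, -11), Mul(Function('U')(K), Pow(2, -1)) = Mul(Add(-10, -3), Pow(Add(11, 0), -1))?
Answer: Rational(21609, 121) ≈ 178.59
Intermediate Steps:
Function('U')(K) = Rational(-26, 11) (Function('U')(K) = Mul(2, Mul(Add(-10, -3), Pow(Add(11, 0), -1))) = Mul(2, Mul(-13, Pow(11, -1))) = Mul(2, Mul(-13, Rational(1, 11))) = Mul(2, Rational(-13, 11)) = Rational(-26, 11))
Function('l')(s, F) = -11
Pow(Add(Function('U')(-7), Function('l')(7, 7)), 2) = Pow(Add(Rational(-26, 11), -11), 2) = Pow(Rational(-147, 11), 2) = Rational(21609, 121)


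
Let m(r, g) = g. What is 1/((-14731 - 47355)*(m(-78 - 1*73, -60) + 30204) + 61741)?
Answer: -1/1871458643 ≈ -5.3434e-10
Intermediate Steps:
1/((-14731 - 47355)*(m(-78 - 1*73, -60) + 30204) + 61741) = 1/((-14731 - 47355)*(-60 + 30204) + 61741) = 1/(-62086*30144 + 61741) = 1/(-1871520384 + 61741) = 1/(-1871458643) = -1/1871458643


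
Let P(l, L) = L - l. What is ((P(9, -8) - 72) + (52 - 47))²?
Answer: 7056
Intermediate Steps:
((P(9, -8) - 72) + (52 - 47))² = (((-8 - 1*9) - 72) + (52 - 47))² = (((-8 - 9) - 72) + 5)² = ((-17 - 72) + 5)² = (-89 + 5)² = (-84)² = 7056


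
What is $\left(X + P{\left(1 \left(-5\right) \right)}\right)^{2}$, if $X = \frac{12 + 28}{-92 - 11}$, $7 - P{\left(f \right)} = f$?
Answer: $\frac{1430416}{10609} \approx 134.83$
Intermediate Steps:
$P{\left(f \right)} = 7 - f$
$X = - \frac{40}{103}$ ($X = \frac{40}{-103} = 40 \left(- \frac{1}{103}\right) = - \frac{40}{103} \approx -0.38835$)
$\left(X + P{\left(1 \left(-5\right) \right)}\right)^{2} = \left(- \frac{40}{103} + \left(7 - 1 \left(-5\right)\right)\right)^{2} = \left(- \frac{40}{103} + \left(7 - -5\right)\right)^{2} = \left(- \frac{40}{103} + \left(7 + 5\right)\right)^{2} = \left(- \frac{40}{103} + 12\right)^{2} = \left(\frac{1196}{103}\right)^{2} = \frac{1430416}{10609}$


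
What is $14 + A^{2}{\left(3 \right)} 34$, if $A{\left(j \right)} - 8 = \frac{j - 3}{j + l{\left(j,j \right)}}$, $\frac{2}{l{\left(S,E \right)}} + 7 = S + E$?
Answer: $2190$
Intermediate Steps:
$l{\left(S,E \right)} = \frac{2}{-7 + E + S}$ ($l{\left(S,E \right)} = \frac{2}{-7 + \left(S + E\right)} = \frac{2}{-7 + \left(E + S\right)} = \frac{2}{-7 + E + S}$)
$A{\left(j \right)} = 8 + \frac{-3 + j}{j + \frac{2}{-7 + 2 j}}$ ($A{\left(j \right)} = 8 + \frac{j - 3}{j + \frac{2}{-7 + j + j}} = 8 + \frac{-3 + j}{j + \frac{2}{-7 + 2 j}}$)
$14 + A^{2}{\left(3 \right)} 34 = 14 + \left(\frac{37 - 207 + 18 \cdot 3^{2}}{2 - 21 + 2 \cdot 3^{2}}\right)^{2} \cdot 34 = 14 + \left(\frac{37 - 207 + 18 \cdot 9}{2 - 21 + 2 \cdot 9}\right)^{2} \cdot 34 = 14 + \left(\frac{37 - 207 + 162}{2 - 21 + 18}\right)^{2} \cdot 34 = 14 + \left(\frac{1}{-1} \left(-8\right)\right)^{2} \cdot 34 = 14 + \left(\left(-1\right) \left(-8\right)\right)^{2} \cdot 34 = 14 + 8^{2} \cdot 34 = 14 + 64 \cdot 34 = 14 + 2176 = 2190$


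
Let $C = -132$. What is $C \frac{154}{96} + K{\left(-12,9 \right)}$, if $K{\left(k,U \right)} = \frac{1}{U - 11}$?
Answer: $- \frac{849}{4} \approx -212.25$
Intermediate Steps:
$K{\left(k,U \right)} = \frac{1}{-11 + U}$
$C \frac{154}{96} + K{\left(-12,9 \right)} = - 132 \cdot \frac{154}{96} + \frac{1}{-11 + 9} = - 132 \cdot 154 \cdot \frac{1}{96} + \frac{1}{-2} = \left(-132\right) \frac{77}{48} - \frac{1}{2} = - \frac{847}{4} - \frac{1}{2} = - \frac{849}{4}$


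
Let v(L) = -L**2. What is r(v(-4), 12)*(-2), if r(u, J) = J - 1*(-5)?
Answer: -34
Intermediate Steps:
r(u, J) = 5 + J (r(u, J) = J + 5 = 5 + J)
r(v(-4), 12)*(-2) = (5 + 12)*(-2) = 17*(-2) = -34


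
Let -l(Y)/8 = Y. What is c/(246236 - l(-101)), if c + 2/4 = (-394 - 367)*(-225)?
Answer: 342449/490856 ≈ 0.69766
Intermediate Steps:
l(Y) = -8*Y
c = 342449/2 (c = -½ + (-394 - 367)*(-225) = -½ - 761*(-225) = -½ + 171225 = 342449/2 ≈ 1.7122e+5)
c/(246236 - l(-101)) = 342449/(2*(246236 - (-8)*(-101))) = 342449/(2*(246236 - 1*808)) = 342449/(2*(246236 - 808)) = (342449/2)/245428 = (342449/2)*(1/245428) = 342449/490856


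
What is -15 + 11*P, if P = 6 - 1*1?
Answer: 40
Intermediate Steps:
P = 5 (P = 6 - 1 = 5)
-15 + 11*P = -15 + 11*5 = -15 + 55 = 40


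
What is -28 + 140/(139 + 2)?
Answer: -3808/141 ≈ -27.007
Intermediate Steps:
-28 + 140/(139 + 2) = -28 + 140/141 = -3808/141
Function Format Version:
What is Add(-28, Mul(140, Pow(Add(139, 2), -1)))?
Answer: Rational(-3808, 141) ≈ -27.007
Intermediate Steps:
Add(-28, Mul(140, Pow(Add(139, 2), -1))) = Add(-28, Mul(140, Pow(141, -1))) = Add(-28, Mul(140, Rational(1, 141))) = Add(-28, Rational(140, 141)) = Rational(-3808, 141)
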